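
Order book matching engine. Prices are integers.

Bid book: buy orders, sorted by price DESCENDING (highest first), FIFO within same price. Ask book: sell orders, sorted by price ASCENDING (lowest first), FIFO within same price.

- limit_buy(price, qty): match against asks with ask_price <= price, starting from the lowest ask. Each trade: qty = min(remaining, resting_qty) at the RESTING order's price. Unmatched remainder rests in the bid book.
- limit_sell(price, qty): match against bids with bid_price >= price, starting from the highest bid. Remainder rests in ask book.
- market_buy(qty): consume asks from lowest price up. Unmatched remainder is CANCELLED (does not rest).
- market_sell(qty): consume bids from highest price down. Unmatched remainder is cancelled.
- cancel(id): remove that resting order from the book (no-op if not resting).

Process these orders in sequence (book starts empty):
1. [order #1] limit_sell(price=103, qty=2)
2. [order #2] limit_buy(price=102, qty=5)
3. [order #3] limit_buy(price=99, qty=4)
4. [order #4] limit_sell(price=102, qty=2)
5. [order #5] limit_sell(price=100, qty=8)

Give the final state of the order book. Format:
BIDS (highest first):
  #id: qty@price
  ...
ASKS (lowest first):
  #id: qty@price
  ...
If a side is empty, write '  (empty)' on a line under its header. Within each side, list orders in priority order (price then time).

Answer: BIDS (highest first):
  #3: 4@99
ASKS (lowest first):
  #5: 5@100
  #1: 2@103

Derivation:
After op 1 [order #1] limit_sell(price=103, qty=2): fills=none; bids=[-] asks=[#1:2@103]
After op 2 [order #2] limit_buy(price=102, qty=5): fills=none; bids=[#2:5@102] asks=[#1:2@103]
After op 3 [order #3] limit_buy(price=99, qty=4): fills=none; bids=[#2:5@102 #3:4@99] asks=[#1:2@103]
After op 4 [order #4] limit_sell(price=102, qty=2): fills=#2x#4:2@102; bids=[#2:3@102 #3:4@99] asks=[#1:2@103]
After op 5 [order #5] limit_sell(price=100, qty=8): fills=#2x#5:3@102; bids=[#3:4@99] asks=[#5:5@100 #1:2@103]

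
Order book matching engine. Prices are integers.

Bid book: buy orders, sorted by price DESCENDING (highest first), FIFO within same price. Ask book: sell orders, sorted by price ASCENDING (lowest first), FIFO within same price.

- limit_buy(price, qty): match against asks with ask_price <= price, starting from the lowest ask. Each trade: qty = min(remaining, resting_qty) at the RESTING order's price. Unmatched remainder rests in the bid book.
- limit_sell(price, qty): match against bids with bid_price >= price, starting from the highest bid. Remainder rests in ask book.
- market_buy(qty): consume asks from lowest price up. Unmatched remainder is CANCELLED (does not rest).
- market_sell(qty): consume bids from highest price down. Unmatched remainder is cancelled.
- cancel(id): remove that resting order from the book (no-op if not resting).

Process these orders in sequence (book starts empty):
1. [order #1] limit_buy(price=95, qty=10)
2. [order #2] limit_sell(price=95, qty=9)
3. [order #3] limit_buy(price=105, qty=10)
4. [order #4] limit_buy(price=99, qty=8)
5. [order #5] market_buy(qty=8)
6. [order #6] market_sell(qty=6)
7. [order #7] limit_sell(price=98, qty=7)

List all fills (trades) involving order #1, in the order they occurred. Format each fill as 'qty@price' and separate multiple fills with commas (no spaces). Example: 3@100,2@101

Answer: 9@95

Derivation:
After op 1 [order #1] limit_buy(price=95, qty=10): fills=none; bids=[#1:10@95] asks=[-]
After op 2 [order #2] limit_sell(price=95, qty=9): fills=#1x#2:9@95; bids=[#1:1@95] asks=[-]
After op 3 [order #3] limit_buy(price=105, qty=10): fills=none; bids=[#3:10@105 #1:1@95] asks=[-]
After op 4 [order #4] limit_buy(price=99, qty=8): fills=none; bids=[#3:10@105 #4:8@99 #1:1@95] asks=[-]
After op 5 [order #5] market_buy(qty=8): fills=none; bids=[#3:10@105 #4:8@99 #1:1@95] asks=[-]
After op 6 [order #6] market_sell(qty=6): fills=#3x#6:6@105; bids=[#3:4@105 #4:8@99 #1:1@95] asks=[-]
After op 7 [order #7] limit_sell(price=98, qty=7): fills=#3x#7:4@105 #4x#7:3@99; bids=[#4:5@99 #1:1@95] asks=[-]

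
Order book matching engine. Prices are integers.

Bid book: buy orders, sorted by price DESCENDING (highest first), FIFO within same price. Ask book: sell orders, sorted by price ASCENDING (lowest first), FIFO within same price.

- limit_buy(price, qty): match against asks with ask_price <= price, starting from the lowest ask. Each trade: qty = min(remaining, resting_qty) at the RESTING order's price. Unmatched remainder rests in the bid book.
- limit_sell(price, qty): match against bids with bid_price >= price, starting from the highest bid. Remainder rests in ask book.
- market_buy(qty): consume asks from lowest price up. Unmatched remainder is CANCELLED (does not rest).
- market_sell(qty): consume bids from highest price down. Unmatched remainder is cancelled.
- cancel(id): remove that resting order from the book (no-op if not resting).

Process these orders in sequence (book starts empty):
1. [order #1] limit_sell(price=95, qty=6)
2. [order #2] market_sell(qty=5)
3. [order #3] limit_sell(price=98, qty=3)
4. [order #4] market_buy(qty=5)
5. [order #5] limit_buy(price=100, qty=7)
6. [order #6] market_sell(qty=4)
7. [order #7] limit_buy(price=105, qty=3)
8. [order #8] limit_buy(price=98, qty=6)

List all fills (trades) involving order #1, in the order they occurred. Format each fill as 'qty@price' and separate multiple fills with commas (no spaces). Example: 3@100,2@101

After op 1 [order #1] limit_sell(price=95, qty=6): fills=none; bids=[-] asks=[#1:6@95]
After op 2 [order #2] market_sell(qty=5): fills=none; bids=[-] asks=[#1:6@95]
After op 3 [order #3] limit_sell(price=98, qty=3): fills=none; bids=[-] asks=[#1:6@95 #3:3@98]
After op 4 [order #4] market_buy(qty=5): fills=#4x#1:5@95; bids=[-] asks=[#1:1@95 #3:3@98]
After op 5 [order #5] limit_buy(price=100, qty=7): fills=#5x#1:1@95 #5x#3:3@98; bids=[#5:3@100] asks=[-]
After op 6 [order #6] market_sell(qty=4): fills=#5x#6:3@100; bids=[-] asks=[-]
After op 7 [order #7] limit_buy(price=105, qty=3): fills=none; bids=[#7:3@105] asks=[-]
After op 8 [order #8] limit_buy(price=98, qty=6): fills=none; bids=[#7:3@105 #8:6@98] asks=[-]

Answer: 5@95,1@95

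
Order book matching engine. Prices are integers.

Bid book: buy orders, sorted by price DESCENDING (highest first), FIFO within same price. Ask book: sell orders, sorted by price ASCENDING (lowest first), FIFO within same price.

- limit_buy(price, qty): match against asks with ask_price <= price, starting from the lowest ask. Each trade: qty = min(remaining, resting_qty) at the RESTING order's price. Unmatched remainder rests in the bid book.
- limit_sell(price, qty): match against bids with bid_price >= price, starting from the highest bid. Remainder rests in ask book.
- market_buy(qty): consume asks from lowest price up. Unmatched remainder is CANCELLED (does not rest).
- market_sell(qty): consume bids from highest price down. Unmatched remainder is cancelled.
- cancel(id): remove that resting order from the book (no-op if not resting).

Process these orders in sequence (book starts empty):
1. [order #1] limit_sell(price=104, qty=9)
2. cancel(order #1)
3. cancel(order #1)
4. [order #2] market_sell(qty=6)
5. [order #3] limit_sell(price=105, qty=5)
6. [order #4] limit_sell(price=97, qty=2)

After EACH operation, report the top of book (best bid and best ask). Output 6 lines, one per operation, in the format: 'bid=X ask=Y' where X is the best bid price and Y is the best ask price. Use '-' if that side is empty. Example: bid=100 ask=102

After op 1 [order #1] limit_sell(price=104, qty=9): fills=none; bids=[-] asks=[#1:9@104]
After op 2 cancel(order #1): fills=none; bids=[-] asks=[-]
After op 3 cancel(order #1): fills=none; bids=[-] asks=[-]
After op 4 [order #2] market_sell(qty=6): fills=none; bids=[-] asks=[-]
After op 5 [order #3] limit_sell(price=105, qty=5): fills=none; bids=[-] asks=[#3:5@105]
After op 6 [order #4] limit_sell(price=97, qty=2): fills=none; bids=[-] asks=[#4:2@97 #3:5@105]

Answer: bid=- ask=104
bid=- ask=-
bid=- ask=-
bid=- ask=-
bid=- ask=105
bid=- ask=97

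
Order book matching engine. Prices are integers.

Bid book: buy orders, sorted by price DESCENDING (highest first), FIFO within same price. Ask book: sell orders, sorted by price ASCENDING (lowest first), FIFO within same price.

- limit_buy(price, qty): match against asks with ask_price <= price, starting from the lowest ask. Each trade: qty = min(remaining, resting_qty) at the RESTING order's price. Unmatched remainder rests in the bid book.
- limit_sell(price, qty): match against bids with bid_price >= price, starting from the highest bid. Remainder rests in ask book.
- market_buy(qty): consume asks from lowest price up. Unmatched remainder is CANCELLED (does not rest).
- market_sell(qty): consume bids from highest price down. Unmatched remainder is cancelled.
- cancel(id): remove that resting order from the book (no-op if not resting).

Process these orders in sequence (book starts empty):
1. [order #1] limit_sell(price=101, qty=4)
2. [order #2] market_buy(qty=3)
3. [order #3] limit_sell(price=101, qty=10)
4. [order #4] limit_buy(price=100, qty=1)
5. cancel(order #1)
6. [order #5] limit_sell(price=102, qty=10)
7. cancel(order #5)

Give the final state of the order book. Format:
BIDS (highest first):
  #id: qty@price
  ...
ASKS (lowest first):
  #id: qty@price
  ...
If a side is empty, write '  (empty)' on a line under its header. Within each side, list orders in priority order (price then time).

After op 1 [order #1] limit_sell(price=101, qty=4): fills=none; bids=[-] asks=[#1:4@101]
After op 2 [order #2] market_buy(qty=3): fills=#2x#1:3@101; bids=[-] asks=[#1:1@101]
After op 3 [order #3] limit_sell(price=101, qty=10): fills=none; bids=[-] asks=[#1:1@101 #3:10@101]
After op 4 [order #4] limit_buy(price=100, qty=1): fills=none; bids=[#4:1@100] asks=[#1:1@101 #3:10@101]
After op 5 cancel(order #1): fills=none; bids=[#4:1@100] asks=[#3:10@101]
After op 6 [order #5] limit_sell(price=102, qty=10): fills=none; bids=[#4:1@100] asks=[#3:10@101 #5:10@102]
After op 7 cancel(order #5): fills=none; bids=[#4:1@100] asks=[#3:10@101]

Answer: BIDS (highest first):
  #4: 1@100
ASKS (lowest first):
  #3: 10@101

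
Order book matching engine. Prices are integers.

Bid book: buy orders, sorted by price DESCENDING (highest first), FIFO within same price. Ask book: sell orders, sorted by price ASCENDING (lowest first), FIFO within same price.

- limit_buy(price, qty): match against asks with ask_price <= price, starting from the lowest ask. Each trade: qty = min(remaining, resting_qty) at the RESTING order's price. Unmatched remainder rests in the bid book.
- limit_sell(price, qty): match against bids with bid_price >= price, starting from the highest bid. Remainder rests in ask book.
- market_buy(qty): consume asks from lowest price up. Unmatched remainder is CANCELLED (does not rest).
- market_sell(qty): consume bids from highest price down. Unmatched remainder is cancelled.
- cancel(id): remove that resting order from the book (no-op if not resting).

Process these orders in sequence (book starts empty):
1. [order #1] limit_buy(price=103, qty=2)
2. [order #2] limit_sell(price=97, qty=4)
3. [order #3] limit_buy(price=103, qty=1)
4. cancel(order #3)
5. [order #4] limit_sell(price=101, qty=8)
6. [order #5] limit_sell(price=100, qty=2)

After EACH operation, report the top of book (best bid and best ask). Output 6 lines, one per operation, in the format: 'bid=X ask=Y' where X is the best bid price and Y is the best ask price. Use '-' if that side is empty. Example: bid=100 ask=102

After op 1 [order #1] limit_buy(price=103, qty=2): fills=none; bids=[#1:2@103] asks=[-]
After op 2 [order #2] limit_sell(price=97, qty=4): fills=#1x#2:2@103; bids=[-] asks=[#2:2@97]
After op 3 [order #3] limit_buy(price=103, qty=1): fills=#3x#2:1@97; bids=[-] asks=[#2:1@97]
After op 4 cancel(order #3): fills=none; bids=[-] asks=[#2:1@97]
After op 5 [order #4] limit_sell(price=101, qty=8): fills=none; bids=[-] asks=[#2:1@97 #4:8@101]
After op 6 [order #5] limit_sell(price=100, qty=2): fills=none; bids=[-] asks=[#2:1@97 #5:2@100 #4:8@101]

Answer: bid=103 ask=-
bid=- ask=97
bid=- ask=97
bid=- ask=97
bid=- ask=97
bid=- ask=97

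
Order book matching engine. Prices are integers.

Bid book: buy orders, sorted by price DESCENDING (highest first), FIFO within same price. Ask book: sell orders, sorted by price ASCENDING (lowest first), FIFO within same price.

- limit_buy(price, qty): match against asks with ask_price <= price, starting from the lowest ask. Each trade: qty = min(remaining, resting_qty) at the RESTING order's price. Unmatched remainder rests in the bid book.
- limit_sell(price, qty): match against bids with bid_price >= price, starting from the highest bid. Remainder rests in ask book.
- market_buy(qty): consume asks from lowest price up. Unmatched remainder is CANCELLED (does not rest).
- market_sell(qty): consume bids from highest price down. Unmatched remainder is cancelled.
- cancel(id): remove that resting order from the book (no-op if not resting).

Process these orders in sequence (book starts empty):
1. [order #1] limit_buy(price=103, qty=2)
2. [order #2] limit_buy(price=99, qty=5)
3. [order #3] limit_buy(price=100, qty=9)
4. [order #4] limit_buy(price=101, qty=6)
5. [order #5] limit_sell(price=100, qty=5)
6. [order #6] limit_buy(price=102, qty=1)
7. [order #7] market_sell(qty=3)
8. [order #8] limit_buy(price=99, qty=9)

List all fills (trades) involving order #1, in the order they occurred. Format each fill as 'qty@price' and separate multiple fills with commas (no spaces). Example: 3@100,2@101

After op 1 [order #1] limit_buy(price=103, qty=2): fills=none; bids=[#1:2@103] asks=[-]
After op 2 [order #2] limit_buy(price=99, qty=5): fills=none; bids=[#1:2@103 #2:5@99] asks=[-]
After op 3 [order #3] limit_buy(price=100, qty=9): fills=none; bids=[#1:2@103 #3:9@100 #2:5@99] asks=[-]
After op 4 [order #4] limit_buy(price=101, qty=6): fills=none; bids=[#1:2@103 #4:6@101 #3:9@100 #2:5@99] asks=[-]
After op 5 [order #5] limit_sell(price=100, qty=5): fills=#1x#5:2@103 #4x#5:3@101; bids=[#4:3@101 #3:9@100 #2:5@99] asks=[-]
After op 6 [order #6] limit_buy(price=102, qty=1): fills=none; bids=[#6:1@102 #4:3@101 #3:9@100 #2:5@99] asks=[-]
After op 7 [order #7] market_sell(qty=3): fills=#6x#7:1@102 #4x#7:2@101; bids=[#4:1@101 #3:9@100 #2:5@99] asks=[-]
After op 8 [order #8] limit_buy(price=99, qty=9): fills=none; bids=[#4:1@101 #3:9@100 #2:5@99 #8:9@99] asks=[-]

Answer: 2@103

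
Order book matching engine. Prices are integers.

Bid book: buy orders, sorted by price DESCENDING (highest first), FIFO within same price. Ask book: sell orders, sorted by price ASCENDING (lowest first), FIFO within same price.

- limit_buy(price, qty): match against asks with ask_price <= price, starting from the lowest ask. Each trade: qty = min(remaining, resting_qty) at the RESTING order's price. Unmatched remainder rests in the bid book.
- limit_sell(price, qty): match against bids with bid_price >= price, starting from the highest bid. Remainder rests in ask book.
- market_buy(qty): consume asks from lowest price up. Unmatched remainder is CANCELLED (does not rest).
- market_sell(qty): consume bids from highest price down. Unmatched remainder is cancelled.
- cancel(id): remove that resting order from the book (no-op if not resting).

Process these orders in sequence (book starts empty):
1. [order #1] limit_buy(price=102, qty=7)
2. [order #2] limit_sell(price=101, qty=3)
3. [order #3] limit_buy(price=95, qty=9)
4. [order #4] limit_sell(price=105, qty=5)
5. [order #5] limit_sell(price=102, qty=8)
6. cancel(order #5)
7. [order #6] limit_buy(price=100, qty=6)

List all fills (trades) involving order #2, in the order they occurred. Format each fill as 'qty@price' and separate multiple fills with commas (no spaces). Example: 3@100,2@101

Answer: 3@102

Derivation:
After op 1 [order #1] limit_buy(price=102, qty=7): fills=none; bids=[#1:7@102] asks=[-]
After op 2 [order #2] limit_sell(price=101, qty=3): fills=#1x#2:3@102; bids=[#1:4@102] asks=[-]
After op 3 [order #3] limit_buy(price=95, qty=9): fills=none; bids=[#1:4@102 #3:9@95] asks=[-]
After op 4 [order #4] limit_sell(price=105, qty=5): fills=none; bids=[#1:4@102 #3:9@95] asks=[#4:5@105]
After op 5 [order #5] limit_sell(price=102, qty=8): fills=#1x#5:4@102; bids=[#3:9@95] asks=[#5:4@102 #4:5@105]
After op 6 cancel(order #5): fills=none; bids=[#3:9@95] asks=[#4:5@105]
After op 7 [order #6] limit_buy(price=100, qty=6): fills=none; bids=[#6:6@100 #3:9@95] asks=[#4:5@105]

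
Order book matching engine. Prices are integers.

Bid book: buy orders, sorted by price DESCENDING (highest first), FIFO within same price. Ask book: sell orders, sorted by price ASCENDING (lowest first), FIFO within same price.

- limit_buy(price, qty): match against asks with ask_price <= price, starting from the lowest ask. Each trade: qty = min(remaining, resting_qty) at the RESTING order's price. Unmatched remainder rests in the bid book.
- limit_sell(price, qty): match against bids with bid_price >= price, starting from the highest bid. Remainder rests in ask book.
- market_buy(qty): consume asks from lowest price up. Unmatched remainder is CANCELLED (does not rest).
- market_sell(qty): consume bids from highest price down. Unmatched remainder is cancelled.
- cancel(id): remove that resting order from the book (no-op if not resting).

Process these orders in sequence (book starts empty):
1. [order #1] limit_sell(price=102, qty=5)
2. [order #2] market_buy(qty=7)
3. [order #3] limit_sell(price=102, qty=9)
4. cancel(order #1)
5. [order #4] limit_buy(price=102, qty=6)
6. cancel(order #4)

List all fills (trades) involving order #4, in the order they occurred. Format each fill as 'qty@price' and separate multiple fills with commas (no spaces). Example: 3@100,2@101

Answer: 6@102

Derivation:
After op 1 [order #1] limit_sell(price=102, qty=5): fills=none; bids=[-] asks=[#1:5@102]
After op 2 [order #2] market_buy(qty=7): fills=#2x#1:5@102; bids=[-] asks=[-]
After op 3 [order #3] limit_sell(price=102, qty=9): fills=none; bids=[-] asks=[#3:9@102]
After op 4 cancel(order #1): fills=none; bids=[-] asks=[#3:9@102]
After op 5 [order #4] limit_buy(price=102, qty=6): fills=#4x#3:6@102; bids=[-] asks=[#3:3@102]
After op 6 cancel(order #4): fills=none; bids=[-] asks=[#3:3@102]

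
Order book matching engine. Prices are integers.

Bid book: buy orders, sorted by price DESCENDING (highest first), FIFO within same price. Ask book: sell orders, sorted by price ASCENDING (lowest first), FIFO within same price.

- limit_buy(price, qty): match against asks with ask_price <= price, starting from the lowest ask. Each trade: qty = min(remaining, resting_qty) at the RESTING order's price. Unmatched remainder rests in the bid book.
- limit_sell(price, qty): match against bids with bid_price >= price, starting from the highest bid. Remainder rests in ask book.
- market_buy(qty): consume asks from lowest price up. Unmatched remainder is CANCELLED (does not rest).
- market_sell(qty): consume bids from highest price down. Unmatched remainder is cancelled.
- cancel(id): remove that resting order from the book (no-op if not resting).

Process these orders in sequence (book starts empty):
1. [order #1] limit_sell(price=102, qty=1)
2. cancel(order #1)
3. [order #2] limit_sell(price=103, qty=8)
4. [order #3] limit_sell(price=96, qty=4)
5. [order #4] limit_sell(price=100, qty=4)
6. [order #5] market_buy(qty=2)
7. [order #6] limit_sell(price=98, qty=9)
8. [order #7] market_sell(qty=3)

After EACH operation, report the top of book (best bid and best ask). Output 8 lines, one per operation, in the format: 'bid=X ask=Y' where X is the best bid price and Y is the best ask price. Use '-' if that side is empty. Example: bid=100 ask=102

Answer: bid=- ask=102
bid=- ask=-
bid=- ask=103
bid=- ask=96
bid=- ask=96
bid=- ask=96
bid=- ask=96
bid=- ask=96

Derivation:
After op 1 [order #1] limit_sell(price=102, qty=1): fills=none; bids=[-] asks=[#1:1@102]
After op 2 cancel(order #1): fills=none; bids=[-] asks=[-]
After op 3 [order #2] limit_sell(price=103, qty=8): fills=none; bids=[-] asks=[#2:8@103]
After op 4 [order #3] limit_sell(price=96, qty=4): fills=none; bids=[-] asks=[#3:4@96 #2:8@103]
After op 5 [order #4] limit_sell(price=100, qty=4): fills=none; bids=[-] asks=[#3:4@96 #4:4@100 #2:8@103]
After op 6 [order #5] market_buy(qty=2): fills=#5x#3:2@96; bids=[-] asks=[#3:2@96 #4:4@100 #2:8@103]
After op 7 [order #6] limit_sell(price=98, qty=9): fills=none; bids=[-] asks=[#3:2@96 #6:9@98 #4:4@100 #2:8@103]
After op 8 [order #7] market_sell(qty=3): fills=none; bids=[-] asks=[#3:2@96 #6:9@98 #4:4@100 #2:8@103]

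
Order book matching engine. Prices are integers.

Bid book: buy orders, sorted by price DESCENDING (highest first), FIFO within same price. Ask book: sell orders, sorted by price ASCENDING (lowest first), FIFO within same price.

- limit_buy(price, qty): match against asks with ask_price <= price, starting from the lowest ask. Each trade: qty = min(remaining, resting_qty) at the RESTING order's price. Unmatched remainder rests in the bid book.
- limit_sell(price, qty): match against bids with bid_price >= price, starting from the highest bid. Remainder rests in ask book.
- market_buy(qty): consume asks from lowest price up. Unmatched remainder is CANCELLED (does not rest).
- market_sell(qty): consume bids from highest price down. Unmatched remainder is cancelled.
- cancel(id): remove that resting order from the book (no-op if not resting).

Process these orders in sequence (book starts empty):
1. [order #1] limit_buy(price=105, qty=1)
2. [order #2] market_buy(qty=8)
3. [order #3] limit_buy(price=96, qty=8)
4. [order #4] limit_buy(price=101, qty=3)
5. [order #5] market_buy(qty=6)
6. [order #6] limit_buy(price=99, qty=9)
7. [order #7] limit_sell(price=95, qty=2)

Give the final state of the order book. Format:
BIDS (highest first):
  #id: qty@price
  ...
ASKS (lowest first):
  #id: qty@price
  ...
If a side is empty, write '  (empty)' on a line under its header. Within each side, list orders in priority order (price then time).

After op 1 [order #1] limit_buy(price=105, qty=1): fills=none; bids=[#1:1@105] asks=[-]
After op 2 [order #2] market_buy(qty=8): fills=none; bids=[#1:1@105] asks=[-]
After op 3 [order #3] limit_buy(price=96, qty=8): fills=none; bids=[#1:1@105 #3:8@96] asks=[-]
After op 4 [order #4] limit_buy(price=101, qty=3): fills=none; bids=[#1:1@105 #4:3@101 #3:8@96] asks=[-]
After op 5 [order #5] market_buy(qty=6): fills=none; bids=[#1:1@105 #4:3@101 #3:8@96] asks=[-]
After op 6 [order #6] limit_buy(price=99, qty=9): fills=none; bids=[#1:1@105 #4:3@101 #6:9@99 #3:8@96] asks=[-]
After op 7 [order #7] limit_sell(price=95, qty=2): fills=#1x#7:1@105 #4x#7:1@101; bids=[#4:2@101 #6:9@99 #3:8@96] asks=[-]

Answer: BIDS (highest first):
  #4: 2@101
  #6: 9@99
  #3: 8@96
ASKS (lowest first):
  (empty)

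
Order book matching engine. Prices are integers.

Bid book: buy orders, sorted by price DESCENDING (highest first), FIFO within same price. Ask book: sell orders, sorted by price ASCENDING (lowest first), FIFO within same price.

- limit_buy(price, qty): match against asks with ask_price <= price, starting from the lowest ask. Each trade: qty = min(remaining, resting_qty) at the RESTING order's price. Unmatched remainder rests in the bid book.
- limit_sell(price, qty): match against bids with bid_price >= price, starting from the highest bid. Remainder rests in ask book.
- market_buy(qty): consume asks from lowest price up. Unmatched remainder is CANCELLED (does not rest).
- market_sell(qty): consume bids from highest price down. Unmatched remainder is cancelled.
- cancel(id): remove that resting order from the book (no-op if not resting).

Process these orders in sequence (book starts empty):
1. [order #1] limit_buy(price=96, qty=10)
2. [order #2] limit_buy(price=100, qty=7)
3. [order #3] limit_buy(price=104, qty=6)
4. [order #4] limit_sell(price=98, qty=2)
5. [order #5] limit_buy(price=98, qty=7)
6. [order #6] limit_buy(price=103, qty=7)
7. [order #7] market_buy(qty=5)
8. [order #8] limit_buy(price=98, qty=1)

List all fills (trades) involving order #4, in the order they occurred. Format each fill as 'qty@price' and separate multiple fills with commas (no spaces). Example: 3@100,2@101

After op 1 [order #1] limit_buy(price=96, qty=10): fills=none; bids=[#1:10@96] asks=[-]
After op 2 [order #2] limit_buy(price=100, qty=7): fills=none; bids=[#2:7@100 #1:10@96] asks=[-]
After op 3 [order #3] limit_buy(price=104, qty=6): fills=none; bids=[#3:6@104 #2:7@100 #1:10@96] asks=[-]
After op 4 [order #4] limit_sell(price=98, qty=2): fills=#3x#4:2@104; bids=[#3:4@104 #2:7@100 #1:10@96] asks=[-]
After op 5 [order #5] limit_buy(price=98, qty=7): fills=none; bids=[#3:4@104 #2:7@100 #5:7@98 #1:10@96] asks=[-]
After op 6 [order #6] limit_buy(price=103, qty=7): fills=none; bids=[#3:4@104 #6:7@103 #2:7@100 #5:7@98 #1:10@96] asks=[-]
After op 7 [order #7] market_buy(qty=5): fills=none; bids=[#3:4@104 #6:7@103 #2:7@100 #5:7@98 #1:10@96] asks=[-]
After op 8 [order #8] limit_buy(price=98, qty=1): fills=none; bids=[#3:4@104 #6:7@103 #2:7@100 #5:7@98 #8:1@98 #1:10@96] asks=[-]

Answer: 2@104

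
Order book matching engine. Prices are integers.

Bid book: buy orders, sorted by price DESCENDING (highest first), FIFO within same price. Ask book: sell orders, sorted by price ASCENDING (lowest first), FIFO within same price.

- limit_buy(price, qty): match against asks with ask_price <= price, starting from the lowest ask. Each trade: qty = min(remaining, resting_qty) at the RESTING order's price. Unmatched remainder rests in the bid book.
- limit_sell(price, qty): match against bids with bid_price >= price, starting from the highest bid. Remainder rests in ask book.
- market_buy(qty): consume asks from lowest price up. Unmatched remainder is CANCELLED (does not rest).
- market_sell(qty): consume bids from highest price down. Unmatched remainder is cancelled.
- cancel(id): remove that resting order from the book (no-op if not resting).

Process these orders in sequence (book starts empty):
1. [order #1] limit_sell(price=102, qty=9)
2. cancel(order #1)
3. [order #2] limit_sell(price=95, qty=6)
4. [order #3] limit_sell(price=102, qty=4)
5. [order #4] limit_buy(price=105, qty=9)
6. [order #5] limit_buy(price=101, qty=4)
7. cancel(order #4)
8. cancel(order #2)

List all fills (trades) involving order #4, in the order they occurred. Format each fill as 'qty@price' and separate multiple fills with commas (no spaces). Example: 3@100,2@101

After op 1 [order #1] limit_sell(price=102, qty=9): fills=none; bids=[-] asks=[#1:9@102]
After op 2 cancel(order #1): fills=none; bids=[-] asks=[-]
After op 3 [order #2] limit_sell(price=95, qty=6): fills=none; bids=[-] asks=[#2:6@95]
After op 4 [order #3] limit_sell(price=102, qty=4): fills=none; bids=[-] asks=[#2:6@95 #3:4@102]
After op 5 [order #4] limit_buy(price=105, qty=9): fills=#4x#2:6@95 #4x#3:3@102; bids=[-] asks=[#3:1@102]
After op 6 [order #5] limit_buy(price=101, qty=4): fills=none; bids=[#5:4@101] asks=[#3:1@102]
After op 7 cancel(order #4): fills=none; bids=[#5:4@101] asks=[#3:1@102]
After op 8 cancel(order #2): fills=none; bids=[#5:4@101] asks=[#3:1@102]

Answer: 6@95,3@102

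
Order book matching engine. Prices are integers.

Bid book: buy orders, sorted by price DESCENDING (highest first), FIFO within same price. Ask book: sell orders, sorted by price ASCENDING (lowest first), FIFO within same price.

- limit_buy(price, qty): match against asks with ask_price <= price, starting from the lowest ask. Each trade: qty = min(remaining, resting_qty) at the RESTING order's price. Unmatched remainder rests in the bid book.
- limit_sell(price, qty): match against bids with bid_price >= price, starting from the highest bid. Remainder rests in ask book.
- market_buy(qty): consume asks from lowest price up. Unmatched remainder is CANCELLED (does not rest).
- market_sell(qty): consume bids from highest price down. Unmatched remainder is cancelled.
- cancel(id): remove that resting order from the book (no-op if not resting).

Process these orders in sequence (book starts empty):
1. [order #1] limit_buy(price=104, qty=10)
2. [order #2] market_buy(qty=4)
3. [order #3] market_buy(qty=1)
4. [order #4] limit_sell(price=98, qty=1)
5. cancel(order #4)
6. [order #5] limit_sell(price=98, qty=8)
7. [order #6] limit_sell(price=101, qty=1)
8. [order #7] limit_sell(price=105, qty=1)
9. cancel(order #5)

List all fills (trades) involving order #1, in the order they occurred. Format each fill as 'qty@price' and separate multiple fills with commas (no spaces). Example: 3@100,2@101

Answer: 1@104,8@104,1@104

Derivation:
After op 1 [order #1] limit_buy(price=104, qty=10): fills=none; bids=[#1:10@104] asks=[-]
After op 2 [order #2] market_buy(qty=4): fills=none; bids=[#1:10@104] asks=[-]
After op 3 [order #3] market_buy(qty=1): fills=none; bids=[#1:10@104] asks=[-]
After op 4 [order #4] limit_sell(price=98, qty=1): fills=#1x#4:1@104; bids=[#1:9@104] asks=[-]
After op 5 cancel(order #4): fills=none; bids=[#1:9@104] asks=[-]
After op 6 [order #5] limit_sell(price=98, qty=8): fills=#1x#5:8@104; bids=[#1:1@104] asks=[-]
After op 7 [order #6] limit_sell(price=101, qty=1): fills=#1x#6:1@104; bids=[-] asks=[-]
After op 8 [order #7] limit_sell(price=105, qty=1): fills=none; bids=[-] asks=[#7:1@105]
After op 9 cancel(order #5): fills=none; bids=[-] asks=[#7:1@105]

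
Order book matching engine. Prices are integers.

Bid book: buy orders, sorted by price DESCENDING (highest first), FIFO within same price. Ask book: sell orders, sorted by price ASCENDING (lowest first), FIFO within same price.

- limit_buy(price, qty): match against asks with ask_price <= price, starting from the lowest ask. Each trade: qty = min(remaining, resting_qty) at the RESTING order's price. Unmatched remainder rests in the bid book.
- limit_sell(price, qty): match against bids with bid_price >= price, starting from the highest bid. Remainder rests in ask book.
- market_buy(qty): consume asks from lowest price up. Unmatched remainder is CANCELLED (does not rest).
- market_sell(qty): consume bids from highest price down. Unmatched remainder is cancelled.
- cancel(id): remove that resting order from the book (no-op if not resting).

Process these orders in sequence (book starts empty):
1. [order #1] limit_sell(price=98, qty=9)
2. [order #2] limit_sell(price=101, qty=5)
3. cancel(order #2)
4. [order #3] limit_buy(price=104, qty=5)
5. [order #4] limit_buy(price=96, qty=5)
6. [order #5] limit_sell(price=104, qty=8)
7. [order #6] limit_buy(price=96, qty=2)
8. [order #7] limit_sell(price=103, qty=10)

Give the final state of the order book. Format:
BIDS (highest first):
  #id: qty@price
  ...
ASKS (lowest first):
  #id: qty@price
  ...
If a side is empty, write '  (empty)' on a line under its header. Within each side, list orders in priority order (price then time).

Answer: BIDS (highest first):
  #4: 5@96
  #6: 2@96
ASKS (lowest first):
  #1: 4@98
  #7: 10@103
  #5: 8@104

Derivation:
After op 1 [order #1] limit_sell(price=98, qty=9): fills=none; bids=[-] asks=[#1:9@98]
After op 2 [order #2] limit_sell(price=101, qty=5): fills=none; bids=[-] asks=[#1:9@98 #2:5@101]
After op 3 cancel(order #2): fills=none; bids=[-] asks=[#1:9@98]
After op 4 [order #3] limit_buy(price=104, qty=5): fills=#3x#1:5@98; bids=[-] asks=[#1:4@98]
After op 5 [order #4] limit_buy(price=96, qty=5): fills=none; bids=[#4:5@96] asks=[#1:4@98]
After op 6 [order #5] limit_sell(price=104, qty=8): fills=none; bids=[#4:5@96] asks=[#1:4@98 #5:8@104]
After op 7 [order #6] limit_buy(price=96, qty=2): fills=none; bids=[#4:5@96 #6:2@96] asks=[#1:4@98 #5:8@104]
After op 8 [order #7] limit_sell(price=103, qty=10): fills=none; bids=[#4:5@96 #6:2@96] asks=[#1:4@98 #7:10@103 #5:8@104]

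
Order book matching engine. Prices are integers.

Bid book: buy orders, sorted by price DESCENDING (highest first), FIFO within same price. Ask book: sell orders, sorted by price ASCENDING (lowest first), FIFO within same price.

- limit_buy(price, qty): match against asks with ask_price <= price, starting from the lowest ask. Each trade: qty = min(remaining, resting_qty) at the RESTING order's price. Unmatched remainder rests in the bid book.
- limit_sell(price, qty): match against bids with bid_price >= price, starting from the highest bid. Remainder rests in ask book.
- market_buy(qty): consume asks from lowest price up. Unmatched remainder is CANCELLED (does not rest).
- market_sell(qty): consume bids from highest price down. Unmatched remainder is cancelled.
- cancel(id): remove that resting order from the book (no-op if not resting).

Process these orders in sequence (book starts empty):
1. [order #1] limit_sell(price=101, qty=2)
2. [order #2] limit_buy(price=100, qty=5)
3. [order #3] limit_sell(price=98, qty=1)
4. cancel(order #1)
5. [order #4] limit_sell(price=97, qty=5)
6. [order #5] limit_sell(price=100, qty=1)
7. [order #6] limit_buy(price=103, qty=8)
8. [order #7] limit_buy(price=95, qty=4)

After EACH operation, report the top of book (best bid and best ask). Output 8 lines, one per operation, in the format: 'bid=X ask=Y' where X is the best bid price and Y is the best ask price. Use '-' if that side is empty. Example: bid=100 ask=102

Answer: bid=- ask=101
bid=100 ask=101
bid=100 ask=101
bid=100 ask=-
bid=- ask=97
bid=- ask=97
bid=103 ask=-
bid=103 ask=-

Derivation:
After op 1 [order #1] limit_sell(price=101, qty=2): fills=none; bids=[-] asks=[#1:2@101]
After op 2 [order #2] limit_buy(price=100, qty=5): fills=none; bids=[#2:5@100] asks=[#1:2@101]
After op 3 [order #3] limit_sell(price=98, qty=1): fills=#2x#3:1@100; bids=[#2:4@100] asks=[#1:2@101]
After op 4 cancel(order #1): fills=none; bids=[#2:4@100] asks=[-]
After op 5 [order #4] limit_sell(price=97, qty=5): fills=#2x#4:4@100; bids=[-] asks=[#4:1@97]
After op 6 [order #5] limit_sell(price=100, qty=1): fills=none; bids=[-] asks=[#4:1@97 #5:1@100]
After op 7 [order #6] limit_buy(price=103, qty=8): fills=#6x#4:1@97 #6x#5:1@100; bids=[#6:6@103] asks=[-]
After op 8 [order #7] limit_buy(price=95, qty=4): fills=none; bids=[#6:6@103 #7:4@95] asks=[-]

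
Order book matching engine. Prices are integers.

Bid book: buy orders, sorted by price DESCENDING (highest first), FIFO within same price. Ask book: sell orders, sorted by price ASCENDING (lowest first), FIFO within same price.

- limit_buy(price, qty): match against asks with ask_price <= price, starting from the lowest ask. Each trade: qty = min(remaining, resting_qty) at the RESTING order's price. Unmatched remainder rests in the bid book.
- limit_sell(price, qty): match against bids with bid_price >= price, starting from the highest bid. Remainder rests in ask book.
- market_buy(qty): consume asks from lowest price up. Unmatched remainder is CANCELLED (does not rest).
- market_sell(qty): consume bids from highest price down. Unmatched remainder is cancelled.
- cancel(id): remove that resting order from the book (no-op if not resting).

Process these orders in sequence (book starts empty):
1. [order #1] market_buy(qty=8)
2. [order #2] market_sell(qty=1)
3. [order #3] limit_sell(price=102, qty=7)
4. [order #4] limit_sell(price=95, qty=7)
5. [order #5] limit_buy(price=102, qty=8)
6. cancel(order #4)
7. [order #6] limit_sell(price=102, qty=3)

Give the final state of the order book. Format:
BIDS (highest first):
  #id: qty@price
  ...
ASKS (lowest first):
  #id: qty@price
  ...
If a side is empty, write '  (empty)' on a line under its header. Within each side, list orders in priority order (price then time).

After op 1 [order #1] market_buy(qty=8): fills=none; bids=[-] asks=[-]
After op 2 [order #2] market_sell(qty=1): fills=none; bids=[-] asks=[-]
After op 3 [order #3] limit_sell(price=102, qty=7): fills=none; bids=[-] asks=[#3:7@102]
After op 4 [order #4] limit_sell(price=95, qty=7): fills=none; bids=[-] asks=[#4:7@95 #3:7@102]
After op 5 [order #5] limit_buy(price=102, qty=8): fills=#5x#4:7@95 #5x#3:1@102; bids=[-] asks=[#3:6@102]
After op 6 cancel(order #4): fills=none; bids=[-] asks=[#3:6@102]
After op 7 [order #6] limit_sell(price=102, qty=3): fills=none; bids=[-] asks=[#3:6@102 #6:3@102]

Answer: BIDS (highest first):
  (empty)
ASKS (lowest first):
  #3: 6@102
  #6: 3@102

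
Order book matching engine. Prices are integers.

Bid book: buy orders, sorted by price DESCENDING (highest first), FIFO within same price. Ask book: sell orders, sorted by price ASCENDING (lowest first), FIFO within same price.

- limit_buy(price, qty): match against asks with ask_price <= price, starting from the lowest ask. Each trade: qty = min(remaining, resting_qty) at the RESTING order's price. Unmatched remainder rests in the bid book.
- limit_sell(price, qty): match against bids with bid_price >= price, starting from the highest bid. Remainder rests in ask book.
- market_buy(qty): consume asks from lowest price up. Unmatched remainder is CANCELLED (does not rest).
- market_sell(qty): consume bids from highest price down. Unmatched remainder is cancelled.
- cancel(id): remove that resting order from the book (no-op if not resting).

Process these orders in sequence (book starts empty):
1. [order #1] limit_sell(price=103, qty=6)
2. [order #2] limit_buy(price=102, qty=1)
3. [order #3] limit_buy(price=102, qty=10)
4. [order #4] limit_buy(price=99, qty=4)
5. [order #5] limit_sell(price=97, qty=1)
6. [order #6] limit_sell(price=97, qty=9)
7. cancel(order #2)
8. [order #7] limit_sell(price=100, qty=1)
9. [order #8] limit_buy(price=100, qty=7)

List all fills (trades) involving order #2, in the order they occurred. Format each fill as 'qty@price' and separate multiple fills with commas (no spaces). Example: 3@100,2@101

Answer: 1@102

Derivation:
After op 1 [order #1] limit_sell(price=103, qty=6): fills=none; bids=[-] asks=[#1:6@103]
After op 2 [order #2] limit_buy(price=102, qty=1): fills=none; bids=[#2:1@102] asks=[#1:6@103]
After op 3 [order #3] limit_buy(price=102, qty=10): fills=none; bids=[#2:1@102 #3:10@102] asks=[#1:6@103]
After op 4 [order #4] limit_buy(price=99, qty=4): fills=none; bids=[#2:1@102 #3:10@102 #4:4@99] asks=[#1:6@103]
After op 5 [order #5] limit_sell(price=97, qty=1): fills=#2x#5:1@102; bids=[#3:10@102 #4:4@99] asks=[#1:6@103]
After op 6 [order #6] limit_sell(price=97, qty=9): fills=#3x#6:9@102; bids=[#3:1@102 #4:4@99] asks=[#1:6@103]
After op 7 cancel(order #2): fills=none; bids=[#3:1@102 #4:4@99] asks=[#1:6@103]
After op 8 [order #7] limit_sell(price=100, qty=1): fills=#3x#7:1@102; bids=[#4:4@99] asks=[#1:6@103]
After op 9 [order #8] limit_buy(price=100, qty=7): fills=none; bids=[#8:7@100 #4:4@99] asks=[#1:6@103]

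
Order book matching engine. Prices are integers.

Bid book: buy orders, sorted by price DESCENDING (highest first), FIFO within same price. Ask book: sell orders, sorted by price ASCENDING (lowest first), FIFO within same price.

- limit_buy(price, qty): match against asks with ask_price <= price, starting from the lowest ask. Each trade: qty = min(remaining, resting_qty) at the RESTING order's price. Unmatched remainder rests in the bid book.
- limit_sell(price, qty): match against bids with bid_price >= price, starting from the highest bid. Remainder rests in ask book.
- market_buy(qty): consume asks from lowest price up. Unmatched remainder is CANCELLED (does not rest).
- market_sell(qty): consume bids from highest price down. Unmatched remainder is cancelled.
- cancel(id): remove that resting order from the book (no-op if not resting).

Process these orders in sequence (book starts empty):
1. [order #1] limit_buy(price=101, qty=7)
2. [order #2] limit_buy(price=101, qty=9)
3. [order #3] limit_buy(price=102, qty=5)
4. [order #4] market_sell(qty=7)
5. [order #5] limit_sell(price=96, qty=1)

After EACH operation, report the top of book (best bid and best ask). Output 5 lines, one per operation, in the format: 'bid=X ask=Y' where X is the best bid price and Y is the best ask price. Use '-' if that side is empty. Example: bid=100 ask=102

After op 1 [order #1] limit_buy(price=101, qty=7): fills=none; bids=[#1:7@101] asks=[-]
After op 2 [order #2] limit_buy(price=101, qty=9): fills=none; bids=[#1:7@101 #2:9@101] asks=[-]
After op 3 [order #3] limit_buy(price=102, qty=5): fills=none; bids=[#3:5@102 #1:7@101 #2:9@101] asks=[-]
After op 4 [order #4] market_sell(qty=7): fills=#3x#4:5@102 #1x#4:2@101; bids=[#1:5@101 #2:9@101] asks=[-]
After op 5 [order #5] limit_sell(price=96, qty=1): fills=#1x#5:1@101; bids=[#1:4@101 #2:9@101] asks=[-]

Answer: bid=101 ask=-
bid=101 ask=-
bid=102 ask=-
bid=101 ask=-
bid=101 ask=-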